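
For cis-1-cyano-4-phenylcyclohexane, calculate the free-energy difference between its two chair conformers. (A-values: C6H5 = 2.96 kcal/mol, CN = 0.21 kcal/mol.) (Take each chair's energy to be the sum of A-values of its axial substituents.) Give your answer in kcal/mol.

2.75 kcal/mol

C1 and C4 have opposite parity, so for the cis isomer the two substituents are one axial and one equatorial in each chair.
Chair I (phenyl axial, cyano equatorial): E = 2.96 kcal/mol.
Chair II (phenyl equatorial, cyano axial): E = 0.21 kcal/mol.
ΔE = 2.96 − 0.21 = 2.75 kcal/mol; chair II is more stable.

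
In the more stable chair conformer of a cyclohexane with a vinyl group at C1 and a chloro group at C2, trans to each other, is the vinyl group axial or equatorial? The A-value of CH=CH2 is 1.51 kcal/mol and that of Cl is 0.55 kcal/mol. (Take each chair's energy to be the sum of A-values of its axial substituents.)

C1 and C2 have opposite parity, so for the trans isomer the two substituents are e,e in one chair and a,a in the other.
Chair I (vinyl axial, chloro axial): E = 2.06 kcal/mol.
Chair II (vinyl equatorial, chloro equatorial): E = 0.00 kcal/mol.
Chair II is the more stable (lower-energy) conformer, and in that chair the vinyl group is equatorial.

equatorial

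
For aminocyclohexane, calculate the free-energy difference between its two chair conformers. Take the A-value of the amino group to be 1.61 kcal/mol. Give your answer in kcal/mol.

A monosubstituted cyclohexane has one chair with the amino group axial (E = A = 1.61 kcal/mol) and one with it equatorial (E = 0).
ΔE = 1.61 − 0 = 1.61 kcal/mol.

1.61 kcal/mol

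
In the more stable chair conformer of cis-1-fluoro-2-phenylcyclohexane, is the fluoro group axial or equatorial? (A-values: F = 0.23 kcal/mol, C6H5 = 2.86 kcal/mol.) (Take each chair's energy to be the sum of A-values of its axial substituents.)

axial

C1 and C2 have opposite parity, so for the cis isomer the two substituents are one axial and one equatorial in each chair.
Chair I (fluoro axial, phenyl equatorial): E = 0.23 kcal/mol.
Chair II (fluoro equatorial, phenyl axial): E = 2.86 kcal/mol.
Chair I is the more stable (lower-energy) conformer, and in that chair the fluoro group is axial.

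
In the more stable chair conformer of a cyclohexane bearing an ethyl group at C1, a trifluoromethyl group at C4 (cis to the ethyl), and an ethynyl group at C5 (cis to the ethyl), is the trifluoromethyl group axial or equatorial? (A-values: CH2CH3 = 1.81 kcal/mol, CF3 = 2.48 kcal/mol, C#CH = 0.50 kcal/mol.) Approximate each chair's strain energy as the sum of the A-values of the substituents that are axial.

equatorial

Chair I (ethyl axial, trifluoromethyl equatorial, ethynyl axial): E = 2.31 kcal/mol.
Chair II (ethyl equatorial, trifluoromethyl axial, ethynyl equatorial): E = 2.48 kcal/mol.
Chair I is the more stable (lower-energy) conformer, and in that chair the trifluoromethyl group is equatorial.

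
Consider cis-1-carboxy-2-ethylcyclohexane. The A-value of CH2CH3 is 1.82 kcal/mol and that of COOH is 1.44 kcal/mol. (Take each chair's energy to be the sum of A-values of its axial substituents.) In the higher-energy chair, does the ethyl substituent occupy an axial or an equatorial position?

C1 and C2 have opposite parity, so for the cis isomer the two substituents are one axial and one equatorial in each chair.
Chair I (ethyl axial, carboxyl equatorial): E = 1.82 kcal/mol.
Chair II (ethyl equatorial, carboxyl axial): E = 1.44 kcal/mol.
Chair I is the less stable (higher-energy) conformer, and in that chair the ethyl group is axial.

axial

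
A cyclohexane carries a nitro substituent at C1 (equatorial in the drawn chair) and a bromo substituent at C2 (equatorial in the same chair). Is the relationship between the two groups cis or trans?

trans

C1 and C2 have opposite parity, so their axial bonds point in opposite directions.
With opposite-parity carbons, two substituents on the same face are one axial and one equatorial; opposite faces give both axial or both equatorial.
Here the groups are equatorial/equatorial → opposite face → trans.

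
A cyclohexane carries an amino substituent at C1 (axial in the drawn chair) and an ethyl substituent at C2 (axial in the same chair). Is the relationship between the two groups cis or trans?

trans

C1 and C2 have opposite parity, so their axial bonds point in opposite directions.
With opposite-parity carbons, two substituents on the same face are one axial and one equatorial; opposite faces give both axial or both equatorial.
Here the groups are axial/axial → opposite face → trans.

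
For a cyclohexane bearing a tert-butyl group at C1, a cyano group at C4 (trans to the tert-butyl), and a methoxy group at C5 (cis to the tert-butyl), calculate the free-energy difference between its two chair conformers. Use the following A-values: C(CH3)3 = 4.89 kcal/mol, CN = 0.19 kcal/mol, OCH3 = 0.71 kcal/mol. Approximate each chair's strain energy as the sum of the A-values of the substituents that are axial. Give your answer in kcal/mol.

5.79 kcal/mol

Chair I (tert-butyl axial, cyano axial, methoxy axial): E = 5.79 kcal/mol.
Chair II (tert-butyl equatorial, cyano equatorial, methoxy equatorial): E = 0.00 kcal/mol.
ΔE = 5.79 − 0.00 = 5.79 kcal/mol; chair II is more stable.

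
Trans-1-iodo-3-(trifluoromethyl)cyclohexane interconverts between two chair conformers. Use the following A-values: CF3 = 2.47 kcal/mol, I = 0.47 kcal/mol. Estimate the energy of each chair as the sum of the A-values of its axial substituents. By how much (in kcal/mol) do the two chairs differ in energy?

2.00 kcal/mol

C1 and C3 have the same parity, so for the trans isomer the two substituents are one axial and one equatorial in each chair.
Chair I (trifluoromethyl axial, iodo equatorial): E = 2.47 kcal/mol.
Chair II (trifluoromethyl equatorial, iodo axial): E = 0.47 kcal/mol.
ΔE = 2.47 − 0.47 = 2.00 kcal/mol; chair II is more stable.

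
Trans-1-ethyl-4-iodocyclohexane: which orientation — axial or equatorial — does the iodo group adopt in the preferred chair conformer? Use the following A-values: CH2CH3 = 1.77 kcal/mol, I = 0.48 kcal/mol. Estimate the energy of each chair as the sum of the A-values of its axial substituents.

C1 and C4 have opposite parity, so for the trans isomer the two substituents are e,e in one chair and a,a in the other.
Chair I (ethyl axial, iodo axial): E = 2.25 kcal/mol.
Chair II (ethyl equatorial, iodo equatorial): E = 0.00 kcal/mol.
Chair II is the more stable (lower-energy) conformer, and in that chair the iodo group is equatorial.

equatorial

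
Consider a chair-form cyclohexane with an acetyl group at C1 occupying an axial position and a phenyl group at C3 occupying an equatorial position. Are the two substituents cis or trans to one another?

trans

C1 and C3 have the same parity, so their axial bonds point in the same direction.
With same-parity carbons, two substituents on the same face are both axial or both equatorial; opposite faces give one of each.
Here the groups are axial/equatorial → opposite face → trans.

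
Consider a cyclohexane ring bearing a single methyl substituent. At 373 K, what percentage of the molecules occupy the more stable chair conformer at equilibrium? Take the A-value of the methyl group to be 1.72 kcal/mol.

One chair has the methyl group axial (E = 1.72 kcal/mol) and the other has it equatorial (E = 0).
ΔG = 1.72 kcal/mol between the two chairs.
K = exp(ΔG/RT) with R = 1.987×10⁻³ kcal mol⁻¹ K⁻¹ and T = 373 K gives K ≈ 10.2.
Fraction in the lower-energy chair = K/(K+1) = 91.1%.

91.1%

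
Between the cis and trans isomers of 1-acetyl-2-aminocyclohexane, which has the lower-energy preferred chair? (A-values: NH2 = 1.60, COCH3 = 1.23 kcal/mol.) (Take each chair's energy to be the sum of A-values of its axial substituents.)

At 1,2 positions (parity opposite): cis → (a,e or e,a); trans → (e,e or a,a).
Best chair for cis: E = 1.23 kcal/mol; best chair for trans: E = 0.00 kcal/mol.
The trans isomer is lower by 1.23 kcal/mol.

trans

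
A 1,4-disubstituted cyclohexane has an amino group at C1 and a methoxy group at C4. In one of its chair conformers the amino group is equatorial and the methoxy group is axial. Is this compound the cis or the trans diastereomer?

cis

C1 and C4 have opposite parity, so their axial bonds point in opposite directions.
With opposite-parity carbons, two substituents on the same face are one axial and one equatorial; opposite faces give both axial or both equatorial.
Here the groups are equatorial/axial → same face → cis.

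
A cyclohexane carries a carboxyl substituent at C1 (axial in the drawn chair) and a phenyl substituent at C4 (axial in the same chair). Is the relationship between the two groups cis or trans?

C1 and C4 have opposite parity, so their axial bonds point in opposite directions.
With opposite-parity carbons, two substituents on the same face are one axial and one equatorial; opposite faces give both axial or both equatorial.
Here the groups are axial/axial → opposite face → trans.

trans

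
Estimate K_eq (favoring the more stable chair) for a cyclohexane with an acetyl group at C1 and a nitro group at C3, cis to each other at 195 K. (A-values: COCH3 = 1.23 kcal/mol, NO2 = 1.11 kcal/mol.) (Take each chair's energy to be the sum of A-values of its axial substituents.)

K ≈ 420

C1 and C3 have the same parity, so for the cis isomer the two substituents are e,e in one chair and a,a in the other.
Chair I (acetyl axial, nitro axial): E = 2.34 kcal/mol; chair II (acetyl equatorial, nitro equatorial): E = 0.00 kcal/mol.
ΔG = 2.34 kcal/mol between the two chairs.
K = exp(ΔG/RT) with R = 1.987×10⁻³ kcal mol⁻¹ K⁻¹ and T = 195 K gives K ≈ 420.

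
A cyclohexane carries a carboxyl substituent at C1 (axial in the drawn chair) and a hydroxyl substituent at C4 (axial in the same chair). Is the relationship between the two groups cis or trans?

C1 and C4 have opposite parity, so their axial bonds point in opposite directions.
With opposite-parity carbons, two substituents on the same face are one axial and one equatorial; opposite faces give both axial or both equatorial.
Here the groups are axial/axial → opposite face → trans.

trans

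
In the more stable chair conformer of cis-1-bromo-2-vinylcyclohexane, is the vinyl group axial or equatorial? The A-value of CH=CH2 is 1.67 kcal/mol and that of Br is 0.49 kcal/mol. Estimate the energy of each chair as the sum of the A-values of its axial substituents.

C1 and C2 have opposite parity, so for the cis isomer the two substituents are one axial and one equatorial in each chair.
Chair I (vinyl axial, bromo equatorial): E = 1.67 kcal/mol.
Chair II (vinyl equatorial, bromo axial): E = 0.49 kcal/mol.
Chair II is the more stable (lower-energy) conformer, and in that chair the vinyl group is equatorial.

equatorial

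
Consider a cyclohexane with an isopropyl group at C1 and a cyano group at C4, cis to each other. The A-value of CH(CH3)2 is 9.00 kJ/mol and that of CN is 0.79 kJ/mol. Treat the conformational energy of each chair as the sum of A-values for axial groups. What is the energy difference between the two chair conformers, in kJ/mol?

C1 and C4 have opposite parity, so for the cis isomer the two substituents are one axial and one equatorial in each chair.
Chair I (isopropyl axial, cyano equatorial): E = 9.00 kJ/mol.
Chair II (isopropyl equatorial, cyano axial): E = 0.79 kJ/mol.
ΔE = 9.00 − 0.79 = 8.21 kJ/mol; chair II is more stable.

8.21 kJ/mol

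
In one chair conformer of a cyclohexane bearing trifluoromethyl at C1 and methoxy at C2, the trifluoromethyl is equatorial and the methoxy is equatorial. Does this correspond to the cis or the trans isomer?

C1 and C2 have opposite parity, so their axial bonds point in opposite directions.
With opposite-parity carbons, two substituents on the same face are one axial and one equatorial; opposite faces give both axial or both equatorial.
Here the groups are equatorial/equatorial → opposite face → trans.

trans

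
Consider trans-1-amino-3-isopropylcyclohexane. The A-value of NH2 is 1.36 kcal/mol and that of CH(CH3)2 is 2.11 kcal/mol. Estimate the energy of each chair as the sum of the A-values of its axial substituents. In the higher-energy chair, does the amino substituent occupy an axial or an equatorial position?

equatorial

C1 and C3 have the same parity, so for the trans isomer the two substituents are one axial and one equatorial in each chair.
Chair I (amino axial, isopropyl equatorial): E = 1.36 kcal/mol.
Chair II (amino equatorial, isopropyl axial): E = 2.11 kcal/mol.
Chair II is the less stable (higher-energy) conformer, and in that chair the amino group is equatorial.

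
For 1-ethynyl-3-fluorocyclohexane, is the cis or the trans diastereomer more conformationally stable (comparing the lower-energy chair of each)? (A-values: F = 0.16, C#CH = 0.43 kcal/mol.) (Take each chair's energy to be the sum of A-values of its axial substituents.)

At 1,3 positions (parity same): cis → (e,e or a,a); trans → (a,e or e,a).
Best chair for cis: E = 0.00 kcal/mol; best chair for trans: E = 0.16 kcal/mol.
The cis isomer is lower by 0.16 kcal/mol.

cis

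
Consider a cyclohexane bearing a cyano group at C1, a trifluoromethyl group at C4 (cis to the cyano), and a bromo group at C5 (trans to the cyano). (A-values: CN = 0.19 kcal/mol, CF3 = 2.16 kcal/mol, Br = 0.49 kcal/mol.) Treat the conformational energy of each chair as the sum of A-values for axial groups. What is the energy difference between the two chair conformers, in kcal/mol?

Chair I (cyano axial, trifluoromethyl equatorial, bromo equatorial): E = 0.19 kcal/mol.
Chair II (cyano equatorial, trifluoromethyl axial, bromo axial): E = 2.65 kcal/mol.
ΔE = 2.65 − 0.19 = 2.46 kcal/mol; chair I is more stable.

2.46 kcal/mol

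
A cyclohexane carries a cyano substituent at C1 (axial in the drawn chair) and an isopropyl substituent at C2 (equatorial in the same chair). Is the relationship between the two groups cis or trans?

C1 and C2 have opposite parity, so their axial bonds point in opposite directions.
With opposite-parity carbons, two substituents on the same face are one axial and one equatorial; opposite faces give both axial or both equatorial.
Here the groups are axial/equatorial → same face → cis.

cis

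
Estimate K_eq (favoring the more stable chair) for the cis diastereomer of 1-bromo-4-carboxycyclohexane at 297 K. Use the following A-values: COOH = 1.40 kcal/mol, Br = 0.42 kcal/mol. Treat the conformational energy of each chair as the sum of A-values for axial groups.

C1 and C4 have opposite parity, so for the cis isomer the two substituents are one axial and one equatorial in each chair.
Chair I (carboxyl axial, bromo equatorial): E = 1.40 kcal/mol; chair II (carboxyl equatorial, bromo axial): E = 0.42 kcal/mol.
ΔG = 0.98 kcal/mol between the two chairs.
K = exp(ΔG/RT) with R = 1.987×10⁻³ kcal mol⁻¹ K⁻¹ and T = 297 K gives K ≈ 5.26.

K ≈ 5.26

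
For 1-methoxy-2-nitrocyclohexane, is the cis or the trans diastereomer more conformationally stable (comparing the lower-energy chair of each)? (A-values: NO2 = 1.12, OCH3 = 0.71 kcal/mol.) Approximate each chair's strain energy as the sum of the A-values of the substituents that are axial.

At 1,2 positions (parity opposite): cis → (a,e or e,a); trans → (e,e or a,a).
Best chair for cis: E = 0.71 kcal/mol; best chair for trans: E = 0.00 kcal/mol.
The trans isomer is lower by 0.71 kcal/mol.

trans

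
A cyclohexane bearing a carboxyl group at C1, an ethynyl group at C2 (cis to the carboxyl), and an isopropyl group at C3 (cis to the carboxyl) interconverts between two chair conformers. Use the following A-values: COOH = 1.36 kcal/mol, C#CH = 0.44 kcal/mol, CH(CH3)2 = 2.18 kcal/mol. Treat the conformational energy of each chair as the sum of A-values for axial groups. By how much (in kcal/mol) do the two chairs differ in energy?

3.10 kcal/mol

Chair I (carboxyl axial, ethynyl equatorial, isopropyl axial): E = 3.54 kcal/mol.
Chair II (carboxyl equatorial, ethynyl axial, isopropyl equatorial): E = 0.44 kcal/mol.
ΔE = 3.54 − 0.44 = 3.10 kcal/mol; chair II is more stable.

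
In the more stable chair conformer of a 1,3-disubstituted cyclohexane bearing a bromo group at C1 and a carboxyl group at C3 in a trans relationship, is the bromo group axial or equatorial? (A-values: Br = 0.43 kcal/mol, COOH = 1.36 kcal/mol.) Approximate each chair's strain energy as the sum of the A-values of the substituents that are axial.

C1 and C3 have the same parity, so for the trans isomer the two substituents are one axial and one equatorial in each chair.
Chair I (bromo axial, carboxyl equatorial): E = 0.43 kcal/mol.
Chair II (bromo equatorial, carboxyl axial): E = 1.36 kcal/mol.
Chair I is the more stable (lower-energy) conformer, and in that chair the bromo group is axial.

axial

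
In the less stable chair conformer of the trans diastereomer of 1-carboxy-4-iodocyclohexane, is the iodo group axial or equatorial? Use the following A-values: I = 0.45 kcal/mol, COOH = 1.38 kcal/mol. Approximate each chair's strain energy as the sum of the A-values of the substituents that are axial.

C1 and C4 have opposite parity, so for the trans isomer the two substituents are e,e in one chair and a,a in the other.
Chair I (iodo axial, carboxyl axial): E = 1.83 kcal/mol.
Chair II (iodo equatorial, carboxyl equatorial): E = 0.00 kcal/mol.
Chair I is the less stable (higher-energy) conformer, and in that chair the iodo group is axial.

axial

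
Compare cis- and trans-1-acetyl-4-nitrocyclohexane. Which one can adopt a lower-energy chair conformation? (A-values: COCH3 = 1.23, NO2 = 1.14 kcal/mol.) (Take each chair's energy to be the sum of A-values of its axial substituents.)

trans

At 1,4 positions (parity opposite): cis → (a,e or e,a); trans → (e,e or a,a).
Best chair for cis: E = 1.14 kcal/mol; best chair for trans: E = 0.00 kcal/mol.
The trans isomer is lower by 1.14 kcal/mol.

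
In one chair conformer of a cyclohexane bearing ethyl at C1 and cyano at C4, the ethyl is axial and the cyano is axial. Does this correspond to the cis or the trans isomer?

trans

C1 and C4 have opposite parity, so their axial bonds point in opposite directions.
With opposite-parity carbons, two substituents on the same face are one axial and one equatorial; opposite faces give both axial or both equatorial.
Here the groups are axial/axial → opposite face → trans.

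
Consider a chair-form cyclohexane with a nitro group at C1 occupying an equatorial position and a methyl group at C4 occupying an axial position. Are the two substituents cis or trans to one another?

cis

C1 and C4 have opposite parity, so their axial bonds point in opposite directions.
With opposite-parity carbons, two substituents on the same face are one axial and one equatorial; opposite faces give both axial or both equatorial.
Here the groups are equatorial/axial → same face → cis.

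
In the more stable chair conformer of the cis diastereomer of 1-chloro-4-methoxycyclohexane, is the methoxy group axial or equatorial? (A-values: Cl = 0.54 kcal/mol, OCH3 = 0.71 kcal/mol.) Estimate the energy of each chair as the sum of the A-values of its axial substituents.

equatorial

C1 and C4 have opposite parity, so for the cis isomer the two substituents are one axial and one equatorial in each chair.
Chair I (chloro axial, methoxy equatorial): E = 0.54 kcal/mol.
Chair II (chloro equatorial, methoxy axial): E = 0.71 kcal/mol.
Chair I is the more stable (lower-energy) conformer, and in that chair the methoxy group is equatorial.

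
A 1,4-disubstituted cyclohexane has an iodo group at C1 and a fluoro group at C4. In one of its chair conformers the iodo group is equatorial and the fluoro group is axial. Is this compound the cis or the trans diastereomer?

cis

C1 and C4 have opposite parity, so their axial bonds point in opposite directions.
With opposite-parity carbons, two substituents on the same face are one axial and one equatorial; opposite faces give both axial or both equatorial.
Here the groups are equatorial/axial → same face → cis.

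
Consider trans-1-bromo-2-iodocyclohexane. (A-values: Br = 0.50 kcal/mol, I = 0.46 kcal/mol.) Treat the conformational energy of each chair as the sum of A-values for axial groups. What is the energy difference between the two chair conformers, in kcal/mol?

C1 and C2 have opposite parity, so for the trans isomer the two substituents are e,e in one chair and a,a in the other.
Chair I (bromo axial, iodo axial): E = 0.96 kcal/mol.
Chair II (bromo equatorial, iodo equatorial): E = 0.00 kcal/mol.
ΔE = 0.96 − 0.00 = 0.96 kcal/mol; chair II is more stable.

0.96 kcal/mol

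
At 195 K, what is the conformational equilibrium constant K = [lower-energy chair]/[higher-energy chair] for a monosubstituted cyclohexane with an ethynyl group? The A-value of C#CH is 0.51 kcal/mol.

One chair has the ethynyl group axial (E = 0.51 kcal/mol) and the other has it equatorial (E = 0).
ΔG = 0.51 kcal/mol between the two chairs.
K = exp(ΔG/RT) with R = 1.987×10⁻³ kcal mol⁻¹ K⁻¹ and T = 195 K gives K ≈ 3.73.

K ≈ 3.73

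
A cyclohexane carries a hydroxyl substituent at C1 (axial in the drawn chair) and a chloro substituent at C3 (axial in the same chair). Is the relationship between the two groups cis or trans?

C1 and C3 have the same parity, so their axial bonds point in the same direction.
With same-parity carbons, two substituents on the same face are both axial or both equatorial; opposite faces give one of each.
Here the groups are axial/axial → same face → cis.

cis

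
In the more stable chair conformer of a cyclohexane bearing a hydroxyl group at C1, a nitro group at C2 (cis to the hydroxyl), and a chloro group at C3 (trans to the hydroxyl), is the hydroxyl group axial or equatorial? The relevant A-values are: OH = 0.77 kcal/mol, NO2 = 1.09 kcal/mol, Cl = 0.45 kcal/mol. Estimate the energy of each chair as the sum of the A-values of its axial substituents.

Chair I (hydroxyl axial, nitro equatorial, chloro equatorial): E = 0.77 kcal/mol.
Chair II (hydroxyl equatorial, nitro axial, chloro axial): E = 1.54 kcal/mol.
Chair I is the more stable (lower-energy) conformer, and in that chair the hydroxyl group is axial.

axial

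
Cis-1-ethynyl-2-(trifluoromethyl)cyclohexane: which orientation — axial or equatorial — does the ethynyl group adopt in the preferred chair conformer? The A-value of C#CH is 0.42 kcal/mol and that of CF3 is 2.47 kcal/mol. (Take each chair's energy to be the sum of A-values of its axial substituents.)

C1 and C2 have opposite parity, so for the cis isomer the two substituents are one axial and one equatorial in each chair.
Chair I (ethynyl axial, trifluoromethyl equatorial): E = 0.42 kcal/mol.
Chair II (ethynyl equatorial, trifluoromethyl axial): E = 2.47 kcal/mol.
Chair I is the more stable (lower-energy) conformer, and in that chair the ethynyl group is axial.

axial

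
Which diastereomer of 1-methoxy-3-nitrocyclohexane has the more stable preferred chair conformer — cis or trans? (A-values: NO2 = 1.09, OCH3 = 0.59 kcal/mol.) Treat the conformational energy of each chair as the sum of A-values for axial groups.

At 1,3 positions (parity same): cis → (e,e or a,a); trans → (a,e or e,a).
Best chair for cis: E = 0.00 kcal/mol; best chair for trans: E = 0.59 kcal/mol.
The cis isomer is lower by 0.59 kcal/mol.

cis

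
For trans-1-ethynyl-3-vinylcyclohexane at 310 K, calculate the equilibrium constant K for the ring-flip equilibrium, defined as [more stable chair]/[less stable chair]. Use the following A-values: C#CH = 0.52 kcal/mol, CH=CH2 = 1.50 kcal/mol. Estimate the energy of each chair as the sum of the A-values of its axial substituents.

C1 and C3 have the same parity, so for the trans isomer the two substituents are one axial and one equatorial in each chair.
Chair I (ethynyl axial, vinyl equatorial): E = 0.52 kcal/mol; chair II (ethynyl equatorial, vinyl axial): E = 1.50 kcal/mol.
ΔG = 0.98 kcal/mol between the two chairs.
K = exp(ΔG/RT) with R = 1.987×10⁻³ kcal mol⁻¹ K⁻¹ and T = 310 K gives K ≈ 4.91.

K ≈ 4.91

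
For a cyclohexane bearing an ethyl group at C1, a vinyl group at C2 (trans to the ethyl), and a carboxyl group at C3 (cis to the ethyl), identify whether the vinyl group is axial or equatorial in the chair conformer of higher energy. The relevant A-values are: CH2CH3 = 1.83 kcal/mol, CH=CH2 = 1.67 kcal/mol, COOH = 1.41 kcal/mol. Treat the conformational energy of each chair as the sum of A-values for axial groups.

axial

Chair I (ethyl axial, vinyl axial, carboxyl axial): E = 4.91 kcal/mol.
Chair II (ethyl equatorial, vinyl equatorial, carboxyl equatorial): E = 0.00 kcal/mol.
Chair I is the less stable (higher-energy) conformer, and in that chair the vinyl group is axial.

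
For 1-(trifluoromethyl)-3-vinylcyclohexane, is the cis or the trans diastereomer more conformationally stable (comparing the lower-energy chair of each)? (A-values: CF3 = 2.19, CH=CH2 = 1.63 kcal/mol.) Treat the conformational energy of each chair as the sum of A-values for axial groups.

At 1,3 positions (parity same): cis → (e,e or a,a); trans → (a,e or e,a).
Best chair for cis: E = 0.00 kcal/mol; best chair for trans: E = 1.63 kcal/mol.
The cis isomer is lower by 1.63 kcal/mol.

cis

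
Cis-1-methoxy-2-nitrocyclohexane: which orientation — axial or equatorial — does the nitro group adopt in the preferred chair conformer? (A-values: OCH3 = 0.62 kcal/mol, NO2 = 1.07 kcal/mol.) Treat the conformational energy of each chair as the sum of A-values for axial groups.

C1 and C2 have opposite parity, so for the cis isomer the two substituents are one axial and one equatorial in each chair.
Chair I (methoxy axial, nitro equatorial): E = 0.62 kcal/mol.
Chair II (methoxy equatorial, nitro axial): E = 1.07 kcal/mol.
Chair I is the more stable (lower-energy) conformer, and in that chair the nitro group is equatorial.

equatorial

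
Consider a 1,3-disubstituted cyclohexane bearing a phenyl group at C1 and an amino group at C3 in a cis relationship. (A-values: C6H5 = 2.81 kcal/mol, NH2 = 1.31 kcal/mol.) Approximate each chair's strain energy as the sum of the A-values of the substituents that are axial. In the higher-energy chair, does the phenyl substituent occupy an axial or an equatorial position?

C1 and C3 have the same parity, so for the cis isomer the two substituents are e,e in one chair and a,a in the other.
Chair I (phenyl axial, amino axial): E = 4.12 kcal/mol.
Chair II (phenyl equatorial, amino equatorial): E = 0.00 kcal/mol.
Chair I is the less stable (higher-energy) conformer, and in that chair the phenyl group is axial.

axial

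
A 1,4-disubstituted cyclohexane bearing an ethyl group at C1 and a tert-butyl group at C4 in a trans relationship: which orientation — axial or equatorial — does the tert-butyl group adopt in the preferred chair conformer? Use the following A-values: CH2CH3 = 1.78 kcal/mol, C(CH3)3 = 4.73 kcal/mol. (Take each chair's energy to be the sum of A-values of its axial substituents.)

C1 and C4 have opposite parity, so for the trans isomer the two substituents are e,e in one chair and a,a in the other.
Chair I (ethyl axial, tert-butyl axial): E = 6.51 kcal/mol.
Chair II (ethyl equatorial, tert-butyl equatorial): E = 0.00 kcal/mol.
Chair II is the more stable (lower-energy) conformer, and in that chair the tert-butyl group is equatorial.

equatorial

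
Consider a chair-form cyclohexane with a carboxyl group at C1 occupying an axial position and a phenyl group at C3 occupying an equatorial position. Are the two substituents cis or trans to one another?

trans

C1 and C3 have the same parity, so their axial bonds point in the same direction.
With same-parity carbons, two substituents on the same face are both axial or both equatorial; opposite faces give one of each.
Here the groups are axial/equatorial → opposite face → trans.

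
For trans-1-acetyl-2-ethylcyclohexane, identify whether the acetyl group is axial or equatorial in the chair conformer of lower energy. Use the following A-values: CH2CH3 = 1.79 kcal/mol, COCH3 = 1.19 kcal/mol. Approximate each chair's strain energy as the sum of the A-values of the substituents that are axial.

C1 and C2 have opposite parity, so for the trans isomer the two substituents are e,e in one chair and a,a in the other.
Chair I (ethyl axial, acetyl axial): E = 2.98 kcal/mol.
Chair II (ethyl equatorial, acetyl equatorial): E = 0.00 kcal/mol.
Chair II is the more stable (lower-energy) conformer, and in that chair the acetyl group is equatorial.

equatorial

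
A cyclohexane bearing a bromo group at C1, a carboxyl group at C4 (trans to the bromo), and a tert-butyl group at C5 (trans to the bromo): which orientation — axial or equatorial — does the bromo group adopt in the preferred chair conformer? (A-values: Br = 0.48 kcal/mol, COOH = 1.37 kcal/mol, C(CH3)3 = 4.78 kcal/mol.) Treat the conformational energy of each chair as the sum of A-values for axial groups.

Chair I (bromo axial, carboxyl axial, tert-butyl equatorial): E = 1.85 kcal/mol.
Chair II (bromo equatorial, carboxyl equatorial, tert-butyl axial): E = 4.78 kcal/mol.
Chair I is the more stable (lower-energy) conformer, and in that chair the bromo group is axial.

axial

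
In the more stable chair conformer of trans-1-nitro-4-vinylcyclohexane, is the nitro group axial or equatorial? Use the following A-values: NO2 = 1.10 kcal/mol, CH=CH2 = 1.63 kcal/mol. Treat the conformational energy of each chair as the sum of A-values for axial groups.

equatorial

C1 and C4 have opposite parity, so for the trans isomer the two substituents are e,e in one chair and a,a in the other.
Chair I (nitro axial, vinyl axial): E = 2.73 kcal/mol.
Chair II (nitro equatorial, vinyl equatorial): E = 0.00 kcal/mol.
Chair II is the more stable (lower-energy) conformer, and in that chair the nitro group is equatorial.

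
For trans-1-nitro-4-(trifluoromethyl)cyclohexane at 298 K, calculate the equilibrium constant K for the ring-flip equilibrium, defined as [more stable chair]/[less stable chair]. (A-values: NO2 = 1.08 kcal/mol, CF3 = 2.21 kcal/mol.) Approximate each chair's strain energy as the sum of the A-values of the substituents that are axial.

C1 and C4 have opposite parity, so for the trans isomer the two substituents are e,e in one chair and a,a in the other.
Chair I (nitro axial, trifluoromethyl axial): E = 3.29 kcal/mol; chair II (nitro equatorial, trifluoromethyl equatorial): E = 0.00 kcal/mol.
ΔG = 3.29 kcal/mol between the two chairs.
K = exp(ΔG/RT) with R = 1.987×10⁻³ kcal mol⁻¹ K⁻¹ and T = 298 K gives K ≈ 259.

K ≈ 259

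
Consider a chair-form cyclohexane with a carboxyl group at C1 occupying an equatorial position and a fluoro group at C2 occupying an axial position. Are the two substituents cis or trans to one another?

cis

C1 and C2 have opposite parity, so their axial bonds point in opposite directions.
With opposite-parity carbons, two substituents on the same face are one axial and one equatorial; opposite faces give both axial or both equatorial.
Here the groups are equatorial/axial → same face → cis.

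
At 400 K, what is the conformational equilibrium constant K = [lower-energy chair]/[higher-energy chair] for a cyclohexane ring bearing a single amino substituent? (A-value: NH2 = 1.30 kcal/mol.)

K ≈ 5.13

One chair has the amino group axial (E = 1.30 kcal/mol) and the other has it equatorial (E = 0).
ΔG = 1.30 kcal/mol between the two chairs.
K = exp(ΔG/RT) with R = 1.987×10⁻³ kcal mol⁻¹ K⁻¹ and T = 400 K gives K ≈ 5.13.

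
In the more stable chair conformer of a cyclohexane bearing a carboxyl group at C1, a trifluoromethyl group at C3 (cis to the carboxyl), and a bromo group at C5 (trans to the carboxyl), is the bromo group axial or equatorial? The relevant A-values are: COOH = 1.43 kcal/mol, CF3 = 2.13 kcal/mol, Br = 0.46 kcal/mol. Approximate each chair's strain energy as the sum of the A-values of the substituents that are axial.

axial

Chair I (carboxyl axial, trifluoromethyl axial, bromo equatorial): E = 3.56 kcal/mol.
Chair II (carboxyl equatorial, trifluoromethyl equatorial, bromo axial): E = 0.46 kcal/mol.
Chair II is the more stable (lower-energy) conformer, and in that chair the bromo group is axial.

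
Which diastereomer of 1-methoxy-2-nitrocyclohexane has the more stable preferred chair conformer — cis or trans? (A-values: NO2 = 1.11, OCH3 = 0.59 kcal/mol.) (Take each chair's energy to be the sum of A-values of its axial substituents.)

At 1,2 positions (parity opposite): cis → (a,e or e,a); trans → (e,e or a,a).
Best chair for cis: E = 0.59 kcal/mol; best chair for trans: E = 0.00 kcal/mol.
The trans isomer is lower by 0.59 kcal/mol.

trans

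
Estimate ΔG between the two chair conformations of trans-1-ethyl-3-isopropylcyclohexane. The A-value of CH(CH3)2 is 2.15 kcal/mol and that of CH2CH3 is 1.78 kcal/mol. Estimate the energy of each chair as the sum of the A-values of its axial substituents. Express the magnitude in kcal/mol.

C1 and C3 have the same parity, so for the trans isomer the two substituents are one axial and one equatorial in each chair.
Chair I (isopropyl axial, ethyl equatorial): E = 2.15 kcal/mol.
Chair II (isopropyl equatorial, ethyl axial): E = 1.78 kcal/mol.
ΔE = 2.15 − 1.78 = 0.37 kcal/mol; chair II is more stable.

0.37 kcal/mol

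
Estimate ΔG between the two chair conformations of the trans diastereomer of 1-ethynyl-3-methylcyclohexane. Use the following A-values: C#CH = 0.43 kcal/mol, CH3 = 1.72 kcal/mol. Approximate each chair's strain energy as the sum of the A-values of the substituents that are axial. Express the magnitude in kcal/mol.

C1 and C3 have the same parity, so for the trans isomer the two substituents are one axial and one equatorial in each chair.
Chair I (ethynyl axial, methyl equatorial): E = 0.43 kcal/mol.
Chair II (ethynyl equatorial, methyl axial): E = 1.72 kcal/mol.
ΔE = 1.72 − 0.43 = 1.29 kcal/mol; chair I is more stable.

1.29 kcal/mol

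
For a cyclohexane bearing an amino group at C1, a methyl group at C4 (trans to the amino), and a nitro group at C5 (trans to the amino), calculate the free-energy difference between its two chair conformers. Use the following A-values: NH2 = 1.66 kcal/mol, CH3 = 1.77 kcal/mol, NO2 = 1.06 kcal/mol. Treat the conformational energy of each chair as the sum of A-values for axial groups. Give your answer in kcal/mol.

2.37 kcal/mol

Chair I (amino axial, methyl axial, nitro equatorial): E = 3.43 kcal/mol.
Chair II (amino equatorial, methyl equatorial, nitro axial): E = 1.06 kcal/mol.
ΔE = 3.43 − 1.06 = 2.37 kcal/mol; chair II is more stable.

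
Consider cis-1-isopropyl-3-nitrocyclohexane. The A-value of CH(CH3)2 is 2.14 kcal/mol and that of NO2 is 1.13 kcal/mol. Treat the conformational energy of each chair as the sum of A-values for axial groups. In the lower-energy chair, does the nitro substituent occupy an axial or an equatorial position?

equatorial

C1 and C3 have the same parity, so for the cis isomer the two substituents are e,e in one chair and a,a in the other.
Chair I (isopropyl axial, nitro axial): E = 3.27 kcal/mol.
Chair II (isopropyl equatorial, nitro equatorial): E = 0.00 kcal/mol.
Chair II is the more stable (lower-energy) conformer, and in that chair the nitro group is equatorial.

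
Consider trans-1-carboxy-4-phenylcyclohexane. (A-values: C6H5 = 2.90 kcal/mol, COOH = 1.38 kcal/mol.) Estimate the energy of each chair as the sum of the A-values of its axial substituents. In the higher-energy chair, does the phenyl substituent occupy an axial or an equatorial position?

axial

C1 and C4 have opposite parity, so for the trans isomer the two substituents are e,e in one chair and a,a in the other.
Chair I (phenyl axial, carboxyl axial): E = 4.28 kcal/mol.
Chair II (phenyl equatorial, carboxyl equatorial): E = 0.00 kcal/mol.
Chair I is the less stable (higher-energy) conformer, and in that chair the phenyl group is axial.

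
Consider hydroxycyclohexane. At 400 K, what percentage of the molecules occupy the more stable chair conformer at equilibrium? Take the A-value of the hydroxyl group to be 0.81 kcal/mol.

73.5%

One chair has the hydroxyl group axial (E = 0.81 kcal/mol) and the other has it equatorial (E = 0).
ΔG = 0.81 kcal/mol between the two chairs.
K = exp(ΔG/RT) with R = 1.987×10⁻³ kcal mol⁻¹ K⁻¹ and T = 400 K gives K ≈ 2.77.
Fraction in the lower-energy chair = K/(K+1) = 73.5%.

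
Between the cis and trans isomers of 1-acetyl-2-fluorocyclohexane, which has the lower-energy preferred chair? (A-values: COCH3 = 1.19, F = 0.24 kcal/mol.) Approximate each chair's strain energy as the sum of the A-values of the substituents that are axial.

At 1,2 positions (parity opposite): cis → (a,e or e,a); trans → (e,e or a,a).
Best chair for cis: E = 0.24 kcal/mol; best chair for trans: E = 0.00 kcal/mol.
The trans isomer is lower by 0.24 kcal/mol.

trans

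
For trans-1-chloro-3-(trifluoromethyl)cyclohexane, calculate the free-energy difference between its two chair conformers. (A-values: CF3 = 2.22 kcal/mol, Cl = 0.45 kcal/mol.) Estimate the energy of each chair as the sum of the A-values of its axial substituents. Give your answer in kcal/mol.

1.77 kcal/mol

C1 and C3 have the same parity, so for the trans isomer the two substituents are one axial and one equatorial in each chair.
Chair I (trifluoromethyl axial, chloro equatorial): E = 2.22 kcal/mol.
Chair II (trifluoromethyl equatorial, chloro axial): E = 0.45 kcal/mol.
ΔE = 2.22 − 0.45 = 1.77 kcal/mol; chair II is more stable.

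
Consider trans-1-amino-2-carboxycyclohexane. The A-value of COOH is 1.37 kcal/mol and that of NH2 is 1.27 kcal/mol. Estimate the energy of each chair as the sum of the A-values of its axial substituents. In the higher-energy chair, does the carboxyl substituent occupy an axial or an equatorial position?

axial

C1 and C2 have opposite parity, so for the trans isomer the two substituents are e,e in one chair and a,a in the other.
Chair I (carboxyl axial, amino axial): E = 2.64 kcal/mol.
Chair II (carboxyl equatorial, amino equatorial): E = 0.00 kcal/mol.
Chair I is the less stable (higher-energy) conformer, and in that chair the carboxyl group is axial.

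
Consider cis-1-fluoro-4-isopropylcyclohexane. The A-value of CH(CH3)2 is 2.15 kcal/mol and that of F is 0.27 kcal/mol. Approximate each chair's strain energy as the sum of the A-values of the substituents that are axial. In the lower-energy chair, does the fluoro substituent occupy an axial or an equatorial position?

axial

C1 and C4 have opposite parity, so for the cis isomer the two substituents are one axial and one equatorial in each chair.
Chair I (isopropyl axial, fluoro equatorial): E = 2.15 kcal/mol.
Chair II (isopropyl equatorial, fluoro axial): E = 0.27 kcal/mol.
Chair II is the more stable (lower-energy) conformer, and in that chair the fluoro group is axial.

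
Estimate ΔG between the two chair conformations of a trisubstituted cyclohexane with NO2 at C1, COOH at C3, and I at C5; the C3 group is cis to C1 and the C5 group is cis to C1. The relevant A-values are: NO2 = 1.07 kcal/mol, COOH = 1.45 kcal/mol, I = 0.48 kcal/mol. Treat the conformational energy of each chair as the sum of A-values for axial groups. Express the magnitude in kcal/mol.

Chair I (nitro axial, carboxyl axial, iodo axial): E = 3.00 kcal/mol.
Chair II (nitro equatorial, carboxyl equatorial, iodo equatorial): E = 0.00 kcal/mol.
ΔE = 3.00 − 0.00 = 3.00 kcal/mol; chair II is more stable.

3.00 kcal/mol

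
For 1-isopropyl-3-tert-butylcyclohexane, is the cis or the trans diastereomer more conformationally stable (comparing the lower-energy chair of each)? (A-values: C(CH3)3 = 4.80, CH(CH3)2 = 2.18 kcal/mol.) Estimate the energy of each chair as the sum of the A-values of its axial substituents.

cis

At 1,3 positions (parity same): cis → (e,e or a,a); trans → (a,e or e,a).
Best chair for cis: E = 0.00 kcal/mol; best chair for trans: E = 2.18 kcal/mol.
The cis isomer is lower by 2.18 kcal/mol.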